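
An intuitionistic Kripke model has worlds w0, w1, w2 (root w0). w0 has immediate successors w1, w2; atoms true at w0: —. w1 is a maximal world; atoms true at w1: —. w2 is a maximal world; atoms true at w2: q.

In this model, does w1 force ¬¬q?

w1 ⊮ ¬¬q since w1 is accessible from w1 and w1 ⊩ ¬q.
w1 ⊩ ¬q: no world accessible from w1 forces q.

No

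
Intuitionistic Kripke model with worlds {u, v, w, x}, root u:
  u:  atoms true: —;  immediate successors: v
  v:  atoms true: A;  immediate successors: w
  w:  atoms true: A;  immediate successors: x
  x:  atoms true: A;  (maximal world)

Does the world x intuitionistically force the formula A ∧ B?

x ⊮ A ∧ B since x fails B.

No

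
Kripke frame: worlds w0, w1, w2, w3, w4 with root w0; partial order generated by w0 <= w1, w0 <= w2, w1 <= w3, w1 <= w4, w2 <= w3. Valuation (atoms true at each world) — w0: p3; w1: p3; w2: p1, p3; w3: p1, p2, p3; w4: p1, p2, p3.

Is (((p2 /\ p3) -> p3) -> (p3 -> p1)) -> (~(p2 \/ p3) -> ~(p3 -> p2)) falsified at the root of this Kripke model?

No

w0 ||- (((p2 /\ p3) -> p3) -> (p3 -> p1)) -> (~(p2 \/ p3) -> ~(p3 -> p2)): every world accessible from w0 that forces ((p2 /\ p3) -> p3) -> (p3 -> p1) (namely w2, w3, w4) also forces ~(p2 \/ p3) -> ~(p3 -> p2).
So the root w0 forces (((p2 /\ p3) -> p3) -> (p3 -> p1)) -> (~(p2 \/ p3) -> ~(p3 -> p2)); the model is not a countermodel.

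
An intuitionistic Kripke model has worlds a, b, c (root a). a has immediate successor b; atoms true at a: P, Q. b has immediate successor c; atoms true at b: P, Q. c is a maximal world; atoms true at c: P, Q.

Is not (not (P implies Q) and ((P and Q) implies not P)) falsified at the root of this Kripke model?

No

a forces not (not (P implies Q) and ((P and Q) implies not P)): no world accessible from a forces not (P implies Q) and ((P and Q) implies not P).
So the root a forces not (not (P implies Q) and ((P and Q) implies not P)); the model is not a countermodel.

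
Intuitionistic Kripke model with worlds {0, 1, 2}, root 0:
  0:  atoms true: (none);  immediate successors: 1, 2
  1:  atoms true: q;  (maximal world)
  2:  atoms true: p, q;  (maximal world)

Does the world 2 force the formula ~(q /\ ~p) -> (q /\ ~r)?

Yes

2 ||- ~(q /\ ~p) -> (q /\ ~r): every world accessible from 2 that forces ~(q /\ ~p) (namely 2) also forces q /\ ~r.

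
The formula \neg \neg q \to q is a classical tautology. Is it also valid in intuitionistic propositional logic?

No

This is double-negation elimination, which is not intuitionistically valid.
A Kripke countermodel: worlds w0, w1; order generated by w0 \le w1; atoms true at each world — w0:{}; w1:{q}.
w0 \nVdash \neg \neg q \to q: already at w0 itself, w0 \Vdash \neg \neg q but w0 \nVdash q.
w0 lacks atom q, so w0 \nVdash q.
So the root w0 does not force the formula.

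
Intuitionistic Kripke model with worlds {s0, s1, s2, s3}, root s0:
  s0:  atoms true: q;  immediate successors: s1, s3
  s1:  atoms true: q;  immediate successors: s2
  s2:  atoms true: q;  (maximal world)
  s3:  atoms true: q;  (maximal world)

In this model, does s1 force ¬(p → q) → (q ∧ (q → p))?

Yes

s1 ⊩ ¬(p → q) → (q ∧ (q → p)) vacuously: no world accessible from s1 forces the antecedent ¬(p → q).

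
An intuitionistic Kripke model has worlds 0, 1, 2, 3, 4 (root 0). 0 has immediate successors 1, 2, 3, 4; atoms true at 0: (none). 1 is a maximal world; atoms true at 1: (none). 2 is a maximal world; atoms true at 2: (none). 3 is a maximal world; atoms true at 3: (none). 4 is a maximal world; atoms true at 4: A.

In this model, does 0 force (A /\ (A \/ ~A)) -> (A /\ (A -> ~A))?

No

0 ||-/- (A /\ (A \/ ~A)) -> (A /\ (A -> ~A)): at the accessible world 4, 4 ||- A /\ (A \/ ~A) but 4 ||-/- A /\ (A -> ~A).
4 ||-/- A /\ (A -> ~A) since 4 fails A -> ~A.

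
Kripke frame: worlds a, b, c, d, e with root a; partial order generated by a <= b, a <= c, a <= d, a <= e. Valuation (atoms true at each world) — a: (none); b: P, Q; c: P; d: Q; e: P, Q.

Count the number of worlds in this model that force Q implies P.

3

a: does not force it — a does not force Q implies P: at the accessible world d, d forces Q but d does not force P.
b: forces it.
c: forces it.
d: does not force it — d does not force Q implies P: already at d itself, d forces Q but d does not force P.
e: forces it.
Worlds forcing the formula: {b, c, e}.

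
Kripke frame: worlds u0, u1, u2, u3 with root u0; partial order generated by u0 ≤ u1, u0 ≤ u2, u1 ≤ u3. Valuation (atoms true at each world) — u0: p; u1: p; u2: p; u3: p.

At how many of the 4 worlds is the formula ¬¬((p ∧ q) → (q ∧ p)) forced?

4

u0: forces it.
u1: forces it.
u2: forces it.
u3: forces it.
Worlds forcing the formula: {u0, u1, u2, u3}.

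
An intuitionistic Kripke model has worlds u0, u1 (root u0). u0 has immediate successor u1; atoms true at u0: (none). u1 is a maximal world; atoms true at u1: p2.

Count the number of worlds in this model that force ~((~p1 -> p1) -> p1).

u0: does not force it — u0 ||-/- ~((~p1 -> p1) -> p1) since u0 is accessible from u0 and u0 ||- (~p1 -> p1) -> p1.
u1: does not force it — u1 ||-/- ~((~p1 -> p1) -> p1) since u1 is accessible from u1 and u1 ||- (~p1 -> p1) -> p1.
Worlds forcing the formula: { }.

0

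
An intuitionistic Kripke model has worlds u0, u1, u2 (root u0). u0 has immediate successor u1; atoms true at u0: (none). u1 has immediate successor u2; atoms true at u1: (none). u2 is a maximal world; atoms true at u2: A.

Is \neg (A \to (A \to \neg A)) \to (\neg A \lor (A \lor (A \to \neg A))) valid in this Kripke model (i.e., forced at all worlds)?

Not every world: u0 \nVdash \neg (A \to (A \to \neg A)) \to (\neg A \lor (A \lor (A \to \neg A))).
u0 \nVdash \neg (A \to (A \to \neg A)) \to (\neg A \lor (A \lor (A \to \neg A))): already at u0 itself, u0 \Vdash \neg (A \to (A \to \neg A)) but u0 \nVdash \neg A \lor (A \lor (A \to \neg A)).
u0 \nVdash \neg A \lor (A \lor (A \to \neg A)): neither disjunct is forced at u0.

No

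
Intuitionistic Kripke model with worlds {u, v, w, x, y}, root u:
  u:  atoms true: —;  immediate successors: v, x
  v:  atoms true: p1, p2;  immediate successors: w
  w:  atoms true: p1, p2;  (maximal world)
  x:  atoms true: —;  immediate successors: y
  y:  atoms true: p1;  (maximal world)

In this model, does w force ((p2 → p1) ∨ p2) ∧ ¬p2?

No

w ⊮ ((p2 → p1) ∨ p2) ∧ ¬p2 since w fails ¬p2.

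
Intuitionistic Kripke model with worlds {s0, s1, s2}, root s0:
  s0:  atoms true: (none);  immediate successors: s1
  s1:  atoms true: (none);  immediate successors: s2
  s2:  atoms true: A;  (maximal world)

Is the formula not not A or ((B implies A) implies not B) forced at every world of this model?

s0 forces not not A or ((B implies A) implies not B) via the disjunct not not A.
Since the root s0 forces not not A or ((B implies A) implies not B) and forcing is persistent (monotone upward), every world forces it.

Yes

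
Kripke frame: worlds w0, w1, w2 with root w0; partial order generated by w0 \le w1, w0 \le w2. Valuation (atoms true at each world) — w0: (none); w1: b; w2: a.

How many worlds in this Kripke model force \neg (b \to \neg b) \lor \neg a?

1

w0: does not force it — w0 \nVdash \neg (b \to \neg b) \lor \neg a: neither disjunct is forced at w0.
w1: forces it.
w2: does not force it — w2 \nVdash \neg (b \to \neg b) \lor \neg a: neither disjunct is forced at w2.
Worlds forcing the formula: {w1}.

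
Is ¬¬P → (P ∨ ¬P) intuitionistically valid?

This is a variant of double-negation elimination (deriving excluded middle from double negation), which is not intuitionistically valid.
A Kripke countermodel: worlds 0, 1; order generated by 0 ≤ 1; atoms true at each world — 0:{}; 1:{P}.
0 ⊮ ¬¬P → (P ∨ ¬P): already at 0 itself, 0 ⊩ ¬¬P but 0 ⊮ P ∨ ¬P.
0 ⊮ P ∨ ¬P: neither disjunct is forced at 0.
0 lacks atom P, so 0 ⊮ P.
So the root 0 does not force the formula.

No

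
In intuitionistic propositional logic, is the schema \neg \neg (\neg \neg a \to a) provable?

This is the double negation of double-negation elimination, which is intuitionistically derivable.
By Glivenko's theorem the double negation of any classical propositional tautology is intuitionistically provable; \neg \neg a \to a is classically a tautology.

Yes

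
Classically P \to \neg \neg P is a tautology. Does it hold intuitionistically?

This is double-negation introduction, which is intuitionistically derivable.
If a world forces P then every accessible world forces P (persistence), so none forces \neg P; hence \neg \neg P.

Yes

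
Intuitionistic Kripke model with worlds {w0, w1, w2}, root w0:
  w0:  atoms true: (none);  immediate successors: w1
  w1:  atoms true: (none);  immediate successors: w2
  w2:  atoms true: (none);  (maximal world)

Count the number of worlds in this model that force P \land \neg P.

0

w0: does not force it — w0 \nVdash P \land \neg P since w0 fails P.
w1: does not force it — w1 \nVdash P \land \neg P since w1 fails P.
w2: does not force it — w2 \nVdash P \land \neg P since w2 fails P.
Worlds forcing the formula: { }.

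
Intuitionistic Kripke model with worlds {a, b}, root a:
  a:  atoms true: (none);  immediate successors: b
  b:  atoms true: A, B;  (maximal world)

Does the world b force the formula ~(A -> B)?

No

b ||-/- ~(A -> B) since b is accessible from b and b ||- A -> B.
b ||- A -> B: every world accessible from b that forces A (namely b) also forces B.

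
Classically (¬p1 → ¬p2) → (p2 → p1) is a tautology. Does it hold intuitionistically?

This is the converse of contraposition, which is not intuitionistically valid.
A Kripke countermodel: worlds a, b; order generated by a ≤ b; atoms true at each world — a:{p2}; b:{p1,p2}.
a ⊮ (¬p1 → ¬p2) → (p2 → p1): already at a itself, a ⊩ ¬p1 → ¬p2 but a ⊮ p2 → p1.
a ⊮ p2 → p1: already at a itself, a ⊩ p2 but a ⊮ p1.
a lacks atom p1, so a ⊮ p1.
So the root a does not force the formula.

No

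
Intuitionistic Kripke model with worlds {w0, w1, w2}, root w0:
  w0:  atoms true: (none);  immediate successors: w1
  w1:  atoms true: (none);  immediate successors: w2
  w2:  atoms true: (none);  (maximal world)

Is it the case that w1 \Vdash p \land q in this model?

w1 \nVdash p \land q since w1 fails p.

No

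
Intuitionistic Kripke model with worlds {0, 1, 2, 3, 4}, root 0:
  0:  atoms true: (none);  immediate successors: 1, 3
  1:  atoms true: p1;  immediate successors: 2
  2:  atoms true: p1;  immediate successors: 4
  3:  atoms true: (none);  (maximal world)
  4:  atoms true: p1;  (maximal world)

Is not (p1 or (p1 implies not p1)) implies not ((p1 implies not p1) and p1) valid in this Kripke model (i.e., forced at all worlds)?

Yes

0 forces not (p1 or (p1 implies not p1)) implies not ((p1 implies not p1) and p1) vacuously: no world accessible from 0 forces the antecedent not (p1 or (p1 implies not p1)).
Since the root 0 forces not (p1 or (p1 implies not p1)) implies not ((p1 implies not p1) and p1) and forcing is persistent (monotone upward), every world forces it.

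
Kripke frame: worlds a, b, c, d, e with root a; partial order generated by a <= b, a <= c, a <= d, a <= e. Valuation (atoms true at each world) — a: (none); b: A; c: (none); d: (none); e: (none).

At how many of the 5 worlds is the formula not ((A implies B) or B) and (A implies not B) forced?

1

a: does not force it — a does not force not ((A implies B) or B) and (A implies not B) since a fails not ((A implies B) or B).
b: forces it.
c: does not force it.
d: does not force it.
e: does not force it.
Worlds forcing the formula: {b}.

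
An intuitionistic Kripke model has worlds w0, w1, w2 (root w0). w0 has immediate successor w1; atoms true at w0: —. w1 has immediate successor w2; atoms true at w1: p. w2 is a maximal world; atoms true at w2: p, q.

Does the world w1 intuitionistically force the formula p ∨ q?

w1 ⊩ p ∨ q via the disjunct p.

Yes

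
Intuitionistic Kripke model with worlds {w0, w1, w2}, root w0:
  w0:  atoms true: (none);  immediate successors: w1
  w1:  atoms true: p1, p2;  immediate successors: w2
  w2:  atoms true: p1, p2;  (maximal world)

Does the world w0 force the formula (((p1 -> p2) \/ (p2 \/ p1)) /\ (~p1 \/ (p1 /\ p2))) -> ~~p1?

Yes

w0 ||- (((p1 -> p2) \/ (p2 \/ p1)) /\ (~p1 \/ (p1 /\ p2))) -> ~~p1: every world accessible from w0 that forces ((p1 -> p2) \/ (p2 \/ p1)) /\ (~p1 \/ (p1 /\ p2)) (namely w1, w2) also forces ~~p1.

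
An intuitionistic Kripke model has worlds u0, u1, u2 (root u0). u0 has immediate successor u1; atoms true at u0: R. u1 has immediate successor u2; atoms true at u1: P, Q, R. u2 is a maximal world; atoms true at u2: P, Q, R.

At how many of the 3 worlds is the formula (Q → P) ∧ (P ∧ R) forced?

2

u0: does not force it — u0 ⊮ (Q → P) ∧ (P ∧ R) since u0 fails P ∧ R.
u1: forces it.
u2: forces it.
Worlds forcing the formula: {u1, u2}.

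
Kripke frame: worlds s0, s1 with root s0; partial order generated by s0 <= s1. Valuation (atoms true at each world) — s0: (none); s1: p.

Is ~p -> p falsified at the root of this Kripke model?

s0 ||- ~p -> p vacuously: no world accessible from s0 forces the antecedent ~p.
So the root s0 forces ~p -> p; the model is not a countermodel.

No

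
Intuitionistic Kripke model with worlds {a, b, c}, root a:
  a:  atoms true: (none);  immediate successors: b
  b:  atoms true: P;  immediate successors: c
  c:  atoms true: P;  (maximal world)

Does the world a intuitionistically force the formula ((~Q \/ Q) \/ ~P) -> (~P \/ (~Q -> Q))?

a ||-/- ((~Q \/ Q) \/ ~P) -> (~P \/ (~Q -> Q)): already at a itself, a ||- (~Q \/ Q) \/ ~P but a ||-/- ~P \/ (~Q -> Q).
a ||-/- ~P \/ (~Q -> Q): neither disjunct is forced at a.
a ||-/- ~P since b is accessible from a and b ||- P.

No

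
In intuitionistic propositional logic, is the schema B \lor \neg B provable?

No

This is the law of excluded middle, which is not intuitionistically valid.
A Kripke countermodel: worlds s0, s1; order generated by s0 \le s1; atoms true at each world — s0:{}; s1:{B}.
s0 \nVdash B \lor \neg B: neither disjunct is forced at s0.
s0 lacks atom B, so s0 \nVdash B.
So the root s0 does not force the formula.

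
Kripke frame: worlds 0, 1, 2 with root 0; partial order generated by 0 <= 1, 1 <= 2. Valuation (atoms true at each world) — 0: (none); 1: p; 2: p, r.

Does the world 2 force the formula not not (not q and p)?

Yes

2 forces not not (not q and p): no world accessible from 2 forces not (not q and p).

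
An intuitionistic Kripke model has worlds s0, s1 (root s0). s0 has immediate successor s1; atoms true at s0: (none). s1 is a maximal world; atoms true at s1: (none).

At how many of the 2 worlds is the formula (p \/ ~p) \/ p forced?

2

s0: forces it.
s1: forces it.
Worlds forcing the formula: {s0, s1}.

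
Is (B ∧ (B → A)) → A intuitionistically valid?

Yes

This is modus ponens in implicational form, which is intuitionistically derivable.
If a world forces B and B → A, then applying the implication at that world (which is accessible from itself) gives A.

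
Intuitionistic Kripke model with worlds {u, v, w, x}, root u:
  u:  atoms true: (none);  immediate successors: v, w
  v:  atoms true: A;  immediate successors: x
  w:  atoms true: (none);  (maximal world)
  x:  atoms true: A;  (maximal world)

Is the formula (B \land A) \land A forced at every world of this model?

Not every world: u \nVdash (B \land A) \land A.
u \nVdash (B \land A) \land A since u fails B \land A.

No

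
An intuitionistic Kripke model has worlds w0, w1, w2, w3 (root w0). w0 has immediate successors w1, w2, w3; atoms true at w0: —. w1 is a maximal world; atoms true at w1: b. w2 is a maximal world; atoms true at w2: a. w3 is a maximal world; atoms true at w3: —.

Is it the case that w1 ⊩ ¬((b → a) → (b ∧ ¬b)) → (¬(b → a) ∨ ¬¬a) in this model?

Yes

w1 ⊩ ¬((b → a) → (b ∧ ¬b)) → (¬(b → a) ∨ ¬¬a) vacuously: no world accessible from w1 forces the antecedent ¬((b → a) → (b ∧ ¬b)).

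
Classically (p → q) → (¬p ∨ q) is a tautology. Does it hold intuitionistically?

This is the material-implication-as-disjunction principle, which is not intuitionistically valid.
A Kripke countermodel: worlds s0, s1; order generated by s0 ≤ s1; atoms true at each world — s0:{}; s1:{p,q}.
s0 ⊮ (p → q) → (¬p ∨ q): already at s0 itself, s0 ⊩ p → q but s0 ⊮ ¬p ∨ q.
s0 ⊮ ¬p ∨ q: neither disjunct is forced at s0.
s0 ⊮ ¬p since s1 is accessible from s0 and s1 ⊩ p.
So the root s0 does not force the formula.

No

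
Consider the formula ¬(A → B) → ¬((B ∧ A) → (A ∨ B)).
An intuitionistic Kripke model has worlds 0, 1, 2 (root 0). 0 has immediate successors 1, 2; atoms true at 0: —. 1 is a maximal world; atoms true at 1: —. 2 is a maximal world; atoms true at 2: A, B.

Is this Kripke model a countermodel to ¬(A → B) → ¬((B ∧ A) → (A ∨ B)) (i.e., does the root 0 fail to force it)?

0 ⊩ ¬(A → B) → ¬((B ∧ A) → (A ∨ B)) vacuously: no world accessible from 0 forces the antecedent ¬(A → B).
So the root 0 forces ¬(A → B) → ¬((B ∧ A) → (A ∨ B)); the model is not a countermodel.

No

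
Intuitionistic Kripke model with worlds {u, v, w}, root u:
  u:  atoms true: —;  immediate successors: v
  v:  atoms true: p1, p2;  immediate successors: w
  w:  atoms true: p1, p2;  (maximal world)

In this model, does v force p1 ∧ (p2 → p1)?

Yes

v ⊩ p1 ∧ (p2 → p1) since v forces both conjuncts.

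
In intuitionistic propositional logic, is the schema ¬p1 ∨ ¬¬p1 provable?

This is the weak law of excluded middle, which is not intuitionistically valid.
A Kripke countermodel: worlds 0, 1, 2; order generated by 0 ≤ 1, 0 ≤ 2; atoms true at each world — 0:{}; 1:{p1}; 2:{}.
0 ⊮ ¬p1 ∨ ¬¬p1: neither disjunct is forced at 0.
0 ⊮ ¬p1 since 1 is accessible from 0 and 1 ⊩ p1.
So the root 0 does not force the formula.

No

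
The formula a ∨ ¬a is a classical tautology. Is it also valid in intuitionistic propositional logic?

This is the law of excluded middle, which is not intuitionistically valid.
A Kripke countermodel: worlds s0, s1; order generated by s0 ≤ s1; atoms true at each world — s0:{}; s1:{a}.
s0 ⊮ a ∨ ¬a: neither disjunct is forced at s0.
s0 lacks atom a, so s0 ⊮ a.
So the root s0 does not force the formula.

No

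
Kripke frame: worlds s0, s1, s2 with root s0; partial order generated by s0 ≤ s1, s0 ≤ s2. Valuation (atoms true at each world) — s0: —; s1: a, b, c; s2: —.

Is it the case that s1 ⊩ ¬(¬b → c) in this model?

s1 ⊮ ¬(¬b → c) since s1 is accessible from s1 and s1 ⊩ ¬b → c.
s1 ⊩ ¬b → c vacuously: no world accessible from s1 forces the antecedent ¬b.

No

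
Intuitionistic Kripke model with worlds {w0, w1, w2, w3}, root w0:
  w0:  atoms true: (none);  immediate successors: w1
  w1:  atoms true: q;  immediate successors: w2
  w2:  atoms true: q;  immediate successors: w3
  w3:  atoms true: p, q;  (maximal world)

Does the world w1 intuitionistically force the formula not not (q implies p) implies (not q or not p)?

No

w1 does not force not not (q implies p) implies (not q or not p): already at w1 itself, w1 forces not not (q implies p) but w1 does not force not q or not p.
w1 does not force not q or not p: neither disjunct is forced at w1.
w1 does not force not q since w1 is accessible from w1 and w1 forces q.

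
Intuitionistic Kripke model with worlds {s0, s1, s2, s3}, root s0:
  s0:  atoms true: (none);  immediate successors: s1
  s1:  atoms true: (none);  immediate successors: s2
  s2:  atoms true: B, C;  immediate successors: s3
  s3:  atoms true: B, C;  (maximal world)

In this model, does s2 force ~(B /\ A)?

s2 ||- ~(B /\ A): no world accessible from s2 forces B /\ A.

Yes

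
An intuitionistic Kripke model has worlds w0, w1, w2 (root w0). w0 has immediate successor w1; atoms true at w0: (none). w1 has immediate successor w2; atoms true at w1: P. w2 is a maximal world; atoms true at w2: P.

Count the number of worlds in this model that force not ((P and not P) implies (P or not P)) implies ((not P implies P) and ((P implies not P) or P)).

3

w0: forces it.
w1: forces it.
w2: forces it.
Worlds forcing the formula: {w0, w1, w2}.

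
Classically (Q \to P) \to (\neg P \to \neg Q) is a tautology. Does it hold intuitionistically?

Yes

This is the forward direction of contraposition, which is intuitionistically derivable.
Assume Q \to P and \neg P. If Q held then P would follow, contradicting \neg P; so \neg Q.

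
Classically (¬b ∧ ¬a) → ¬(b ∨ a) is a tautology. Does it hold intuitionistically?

This is a constructively valid De Morgan direction (conjunction of negations to negated disjunction), which is intuitionistically derivable.
If both ¬b and ¬a hold at a world, no accessible world forces b or forces a, so none forces b ∨ a.

Yes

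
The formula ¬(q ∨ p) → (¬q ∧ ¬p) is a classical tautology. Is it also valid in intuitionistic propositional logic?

This is a constructively valid De Morgan direction (negated disjunction to conjunction of negations), which is intuitionistically derivable.
From ¬(q ∨ p): if q held then q ∨ p would, contradiction — so ¬q; similarly ¬p.

Yes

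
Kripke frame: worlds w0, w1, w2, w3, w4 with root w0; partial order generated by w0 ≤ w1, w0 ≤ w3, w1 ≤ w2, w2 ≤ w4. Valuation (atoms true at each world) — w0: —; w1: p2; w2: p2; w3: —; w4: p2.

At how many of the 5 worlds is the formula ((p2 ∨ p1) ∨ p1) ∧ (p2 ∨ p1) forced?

w0: does not force it — w0 ⊮ ((p2 ∨ p1) ∨ p1) ∧ (p2 ∨ p1) since w0 fails (p2 ∨ p1) ∨ p1.
w1: forces it.
w2: forces it.
w3: does not force it — w3 ⊮ ((p2 ∨ p1) ∨ p1) ∧ (p2 ∨ p1) since w3 fails (p2 ∨ p1) ∨ p1.
w4: forces it.
Worlds forcing the formula: {w1, w2, w4}.

3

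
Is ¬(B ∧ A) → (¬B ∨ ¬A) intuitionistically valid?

No

This is the constructively invalid direction of De Morgan's law for conjunction, which is not intuitionistically valid.
A Kripke countermodel: worlds a, b, c; order generated by a ≤ b, a ≤ c; atoms true at each world — a:{}; b:{B}; c:{A}.
a ⊮ ¬(B ∧ A) → (¬B ∨ ¬A): already at a itself, a ⊩ ¬(B ∧ A) but a ⊮ ¬B ∨ ¬A.
a ⊮ ¬B ∨ ¬A: neither disjunct is forced at a.
a ⊮ ¬B since b is accessible from a and b ⊩ B.
So the root a does not force the formula.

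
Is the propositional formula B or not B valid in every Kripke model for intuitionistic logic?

No

This is the law of excluded middle, which is not intuitionistically valid.
A Kripke countermodel: worlds s0, s1; order generated by s0 <= s1; atoms true at each world — s0:{}; s1:{B}.
s0 does not force B or not B: neither disjunct is forced at s0.
s0 lacks atom B, so s0 does not force B.
So the root s0 does not force the formula.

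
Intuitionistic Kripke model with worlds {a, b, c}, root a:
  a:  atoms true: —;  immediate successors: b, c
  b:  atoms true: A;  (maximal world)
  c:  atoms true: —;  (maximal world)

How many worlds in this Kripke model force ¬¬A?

1

a: does not force it — a ⊮ ¬¬A since c is accessible from a and c ⊩ ¬A.
b: forces it.
c: does not force it — c ⊮ ¬¬A since c is accessible from c and c ⊩ ¬A.
Worlds forcing the formula: {b}.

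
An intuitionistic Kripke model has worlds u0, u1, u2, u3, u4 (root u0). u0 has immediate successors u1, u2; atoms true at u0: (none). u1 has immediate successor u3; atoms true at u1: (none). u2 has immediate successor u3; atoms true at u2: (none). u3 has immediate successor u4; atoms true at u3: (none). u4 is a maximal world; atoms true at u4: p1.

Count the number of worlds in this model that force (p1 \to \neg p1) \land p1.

0

u0: does not force it — u0 \nVdash (p1 \to \neg p1) \land p1 since u0 fails p1 \to \neg p1.
u1: does not force it — u1 \nVdash (p1 \to \neg p1) \land p1 since u1 fails p1 \to \neg p1.
u2: does not force it — u2 \nVdash (p1 \to \neg p1) \land p1 since u2 fails p1 \to \neg p1.
u3: does not force it.
u4: does not force it.
Worlds forcing the formula: { }.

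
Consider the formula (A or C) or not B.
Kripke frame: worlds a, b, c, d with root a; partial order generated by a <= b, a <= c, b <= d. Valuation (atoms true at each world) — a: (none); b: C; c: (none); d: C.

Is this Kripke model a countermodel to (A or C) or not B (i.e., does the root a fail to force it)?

a forces (A or C) or not B via the disjunct not B.
So the root a forces (A or C) or not B; the model is not a countermodel.

No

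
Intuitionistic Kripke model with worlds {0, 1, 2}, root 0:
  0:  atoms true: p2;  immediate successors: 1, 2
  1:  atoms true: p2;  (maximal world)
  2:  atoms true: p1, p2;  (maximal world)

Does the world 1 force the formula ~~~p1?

Yes

1 ||- ~~~p1: no world accessible from 1 forces ~~p1.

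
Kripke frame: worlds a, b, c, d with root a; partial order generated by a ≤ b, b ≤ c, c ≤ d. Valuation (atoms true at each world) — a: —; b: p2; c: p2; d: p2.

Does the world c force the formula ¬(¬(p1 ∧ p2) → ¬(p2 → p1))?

c ⊮ ¬(¬(p1 ∧ p2) → ¬(p2 → p1)) since c is accessible from c and c ⊩ ¬(p1 ∧ p2) → ¬(p2 → p1).
c ⊩ ¬(p1 ∧ p2) → ¬(p2 → p1): every world accessible from c that forces ¬(p1 ∧ p2) (namely c, d) also forces ¬(p2 → p1).

No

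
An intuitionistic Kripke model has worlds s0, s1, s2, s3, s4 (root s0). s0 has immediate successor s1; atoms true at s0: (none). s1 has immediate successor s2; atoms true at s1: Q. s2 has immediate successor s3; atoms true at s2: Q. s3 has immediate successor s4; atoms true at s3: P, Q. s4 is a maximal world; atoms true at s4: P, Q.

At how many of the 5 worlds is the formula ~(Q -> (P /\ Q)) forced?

0

s0: does not force it — s0 ||-/- ~(Q -> (P /\ Q)) since s3 is accessible from s0 and s3 ||- Q -> (P /\ Q).
s1: does not force it — s1 ||-/- ~(Q -> (P /\ Q)) since s3 is accessible from s1 and s3 ||- Q -> (P /\ Q).
s2: does not force it.
s3: does not force it.
s4: does not force it.
Worlds forcing the formula: { }.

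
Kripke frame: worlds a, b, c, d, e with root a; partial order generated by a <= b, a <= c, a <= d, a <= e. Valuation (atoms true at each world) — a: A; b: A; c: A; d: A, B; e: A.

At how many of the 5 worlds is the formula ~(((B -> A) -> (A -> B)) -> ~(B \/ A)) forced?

a: does not force it — a ||-/- ~(((B -> A) -> (A -> B)) -> ~(B \/ A)) since b is accessible from a and b ||- ((B -> A) -> (A -> B)) -> ~(B \/ A).
b: does not force it — b ||-/- ~(((B -> A) -> (A -> B)) -> ~(B \/ A)) since b is accessible from b and b ||- ((B -> A) -> (A -> B)) -> ~(B \/ A).
c: does not force it — c ||-/- ~(((B -> A) -> (A -> B)) -> ~(B \/ A)) since c is accessible from c and c ||- ((B -> A) -> (A -> B)) -> ~(B \/ A).
d: forces it.
e: does not force it.
Worlds forcing the formula: {d}.

1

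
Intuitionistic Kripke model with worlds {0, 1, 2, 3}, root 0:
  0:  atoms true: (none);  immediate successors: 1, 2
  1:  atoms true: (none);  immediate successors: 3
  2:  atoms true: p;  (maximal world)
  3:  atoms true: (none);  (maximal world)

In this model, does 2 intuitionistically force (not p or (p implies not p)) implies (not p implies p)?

Yes

2 forces (not p or (p implies not p)) implies (not p implies p) vacuously: no world accessible from 2 forces the antecedent not p or (p implies not p).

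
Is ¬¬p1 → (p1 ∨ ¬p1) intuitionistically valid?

This is a variant of double-negation elimination (deriving excluded middle from double negation), which is not intuitionistically valid.
A Kripke countermodel: worlds 0, 1; order generated by 0 ≤ 1; atoms true at each world — 0:{}; 1:{p1}.
0 ⊮ ¬¬p1 → (p1 ∨ ¬p1): already at 0 itself, 0 ⊩ ¬¬p1 but 0 ⊮ p1 ∨ ¬p1.
0 ⊮ p1 ∨ ¬p1: neither disjunct is forced at 0.
0 lacks atom p1, so 0 ⊮ p1.
So the root 0 does not force the formula.

No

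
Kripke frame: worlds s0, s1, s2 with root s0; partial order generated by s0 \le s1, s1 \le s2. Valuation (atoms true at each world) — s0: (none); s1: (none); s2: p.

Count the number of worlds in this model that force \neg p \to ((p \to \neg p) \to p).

3

s0: forces it.
s1: forces it.
s2: forces it.
Worlds forcing the formula: {s0, s1, s2}.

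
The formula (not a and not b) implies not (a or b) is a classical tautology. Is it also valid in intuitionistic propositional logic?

This is a constructively valid De Morgan direction (conjunction of negations to negated disjunction), which is intuitionistically derivable.
If both not a and not b hold at a world, no accessible world forces a or forces b, so none forces a or b.

Yes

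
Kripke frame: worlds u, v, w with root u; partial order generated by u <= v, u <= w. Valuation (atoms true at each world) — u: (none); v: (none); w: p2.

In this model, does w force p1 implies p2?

Yes

w forces p1 implies p2 vacuously: no world accessible from w forces the antecedent p1.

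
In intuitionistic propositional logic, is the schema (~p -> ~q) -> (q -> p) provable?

No

This is the converse of contraposition, which is not intuitionistically valid.
A Kripke countermodel: worlds w0, w1; order generated by w0 <= w1; atoms true at each world — w0:{q}; w1:{p,q}.
w0 ||-/- (~p -> ~q) -> (q -> p): already at w0 itself, w0 ||- ~p -> ~q but w0 ||-/- q -> p.
w0 ||-/- q -> p: already at w0 itself, w0 ||- q but w0 ||-/- p.
w0 lacks atom p, so w0 ||-/- p.
So the root w0 does not force the formula.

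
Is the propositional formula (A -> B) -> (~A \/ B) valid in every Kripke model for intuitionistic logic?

No

This is the material-implication-as-disjunction principle, which is not intuitionistically valid.
A Kripke countermodel: worlds 0, 1; order generated by 0 <= 1; atoms true at each world — 0:{}; 1:{A,B}.
0 ||-/- (A -> B) -> (~A \/ B): already at 0 itself, 0 ||- A -> B but 0 ||-/- ~A \/ B.
0 ||-/- ~A \/ B: neither disjunct is forced at 0.
0 ||-/- ~A since 1 is accessible from 0 and 1 ||- A.
So the root 0 does not force the formula.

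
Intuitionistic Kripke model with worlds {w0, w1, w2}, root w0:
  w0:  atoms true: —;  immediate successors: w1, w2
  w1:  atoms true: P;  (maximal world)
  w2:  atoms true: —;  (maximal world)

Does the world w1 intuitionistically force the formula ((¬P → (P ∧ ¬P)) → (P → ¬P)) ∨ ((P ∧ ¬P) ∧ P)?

w1 ⊮ ((¬P → (P ∧ ¬P)) → (P → ¬P)) ∨ ((P ∧ ¬P) ∧ P): neither disjunct is forced at w1.
w1 ⊮ (¬P → (P ∧ ¬P)) → (P → ¬P): already at w1 itself, w1 ⊩ ¬P → (P ∧ ¬P) but w1 ⊮ P → ¬P.
w1 ⊮ P → ¬P: already at w1 itself, w1 ⊩ P but w1 ⊮ ¬P.
w1 ⊮ ¬P since w1 is accessible from w1 and w1 ⊩ P.

No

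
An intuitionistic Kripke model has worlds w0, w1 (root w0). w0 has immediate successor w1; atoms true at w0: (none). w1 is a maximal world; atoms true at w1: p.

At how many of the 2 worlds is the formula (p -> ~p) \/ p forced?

1

w0: does not force it — w0 ||-/- (p -> ~p) \/ p: neither disjunct is forced at w0.
w1: forces it.
Worlds forcing the formula: {w1}.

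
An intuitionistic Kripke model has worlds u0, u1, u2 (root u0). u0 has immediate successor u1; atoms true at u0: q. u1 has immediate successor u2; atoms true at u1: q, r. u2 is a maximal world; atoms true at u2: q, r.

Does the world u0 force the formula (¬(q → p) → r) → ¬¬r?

Yes

u0 ⊩ (¬(q → p) → r) → ¬¬r: every world accessible from u0 that forces ¬(q → p) → r (namely u1, u2) also forces ¬¬r.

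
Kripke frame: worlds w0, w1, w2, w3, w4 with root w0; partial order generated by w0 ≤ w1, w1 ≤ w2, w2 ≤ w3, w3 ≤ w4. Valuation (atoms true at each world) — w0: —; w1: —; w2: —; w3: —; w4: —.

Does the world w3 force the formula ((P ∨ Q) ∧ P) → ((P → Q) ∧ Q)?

w3 ⊩ ((P ∨ Q) ∧ P) → ((P → Q) ∧ Q) vacuously: no world accessible from w3 forces the antecedent (P ∨ Q) ∧ P.

Yes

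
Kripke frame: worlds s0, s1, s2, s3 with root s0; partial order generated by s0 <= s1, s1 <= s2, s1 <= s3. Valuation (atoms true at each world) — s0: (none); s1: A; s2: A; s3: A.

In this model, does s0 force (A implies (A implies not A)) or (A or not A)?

s0 does not force (A implies (A implies not A)) or (A or not A): neither disjunct is forced at s0.
s0 does not force A implies (A implies not A): at the accessible world s1, s1 forces A but s1 does not force A implies not A.
s1 does not force A implies not A: already at s1 itself, s1 forces A but s1 does not force not A.
s1 does not force not A since s1 is accessible from s1 and s1 forces A.

No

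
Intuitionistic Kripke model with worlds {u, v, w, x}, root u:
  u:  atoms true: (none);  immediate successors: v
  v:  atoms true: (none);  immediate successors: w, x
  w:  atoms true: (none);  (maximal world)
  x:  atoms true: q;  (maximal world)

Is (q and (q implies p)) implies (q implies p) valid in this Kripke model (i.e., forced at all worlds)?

Yes

u forces (q and (q implies p)) implies (q implies p) vacuously: no world accessible from u forces the antecedent q and (q implies p).
Since the root u forces (q and (q implies p)) implies (q implies p) and forcing is persistent (monotone upward), every world forces it.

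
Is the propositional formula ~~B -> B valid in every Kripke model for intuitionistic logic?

No

This is double-negation elimination, which is not intuitionistically valid.
A Kripke countermodel: worlds u, v; order generated by u <= v; atoms true at each world — u:{}; v:{B}.
u ||-/- ~~B -> B: already at u itself, u ||- ~~B but u ||-/- B.
u lacks atom B, so u ||-/- B.
So the root u does not force the formula.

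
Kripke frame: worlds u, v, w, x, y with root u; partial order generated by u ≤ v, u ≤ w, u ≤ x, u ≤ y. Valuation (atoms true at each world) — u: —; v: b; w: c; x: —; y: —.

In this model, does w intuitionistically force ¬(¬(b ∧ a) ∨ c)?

w ⊮ ¬(¬(b ∧ a) ∨ c) since w is accessible from w and w ⊩ ¬(b ∧ a) ∨ c.
w ⊩ ¬(b ∧ a) ∨ c via the disjunct ¬(b ∧ a).

No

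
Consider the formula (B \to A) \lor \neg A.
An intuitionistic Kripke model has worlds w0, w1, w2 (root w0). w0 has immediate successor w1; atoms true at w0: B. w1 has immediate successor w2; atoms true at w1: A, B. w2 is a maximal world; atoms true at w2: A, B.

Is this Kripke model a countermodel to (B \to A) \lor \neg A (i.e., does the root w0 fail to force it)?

Yes

w0 \nVdash (B \to A) \lor \neg A: neither disjunct is forced at w0.
w0 \nVdash B \to A: already at w0 itself, w0 \Vdash B but w0 \nVdash A.
w0 lacks atom A, so w0 \nVdash A.
So the root w0 does not force (B \to A) \lor \neg A; the model is a countermodel.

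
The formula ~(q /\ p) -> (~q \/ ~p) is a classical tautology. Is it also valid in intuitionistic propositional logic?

No

This is the constructively invalid direction of De Morgan's law for conjunction, which is not intuitionistically valid.
A Kripke countermodel: worlds a, b, c; order generated by a <= b, a <= c; atoms true at each world — a:{}; b:{q}; c:{p}.
a ||-/- ~(q /\ p) -> (~q \/ ~p): already at a itself, a ||- ~(q /\ p) but a ||-/- ~q \/ ~p.
a ||-/- ~q \/ ~p: neither disjunct is forced at a.
a ||-/- ~q since b is accessible from a and b ||- q.
So the root a does not force the formula.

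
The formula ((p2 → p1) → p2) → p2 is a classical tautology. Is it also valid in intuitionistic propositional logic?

This is Peirce's law, which is not intuitionistically valid.
A Kripke countermodel: worlds u, v; order generated by u ≤ v; atoms true at each world — u:{}; v:{p2}.
u ⊮ ((p2 → p1) → p2) → p2: already at u itself, u ⊩ (p2 → p1) → p2 but u ⊮ p2.
u lacks atom p2, so u ⊮ p2.
So the root u does not force the formula.

No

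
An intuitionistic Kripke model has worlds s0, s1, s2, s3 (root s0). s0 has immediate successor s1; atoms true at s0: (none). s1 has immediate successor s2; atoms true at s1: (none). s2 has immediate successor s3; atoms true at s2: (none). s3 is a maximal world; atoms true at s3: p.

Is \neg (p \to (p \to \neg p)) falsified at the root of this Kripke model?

No

s0 \Vdash \neg (p \to (p \to \neg p)): no world accessible from s0 forces p \to (p \to \neg p).
So the root s0 forces \neg (p \to (p \to \neg p)); the model is not a countermodel.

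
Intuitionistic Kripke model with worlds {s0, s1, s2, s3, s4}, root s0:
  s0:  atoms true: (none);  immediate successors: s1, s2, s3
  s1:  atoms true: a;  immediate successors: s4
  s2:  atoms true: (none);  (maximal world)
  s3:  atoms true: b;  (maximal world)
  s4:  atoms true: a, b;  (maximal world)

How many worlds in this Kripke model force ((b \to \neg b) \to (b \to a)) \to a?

2

s0: does not force it — s0 \nVdash ((b \to \neg b) \to (b \to a)) \to a: already at s0 itself, s0 \Vdash (b \to \neg b) \to (b \to a) but s0 \nVdash a.
s1: forces it.
s2: does not force it — s2 \nVdash ((b \to \neg b) \to (b \to a)) \to a: already at s2 itself, s2 \Vdash (b \to \neg b) \to (b \to a) but s2 \nVdash a.
s3: does not force it.
s4: forces it.
Worlds forcing the formula: {s1, s4}.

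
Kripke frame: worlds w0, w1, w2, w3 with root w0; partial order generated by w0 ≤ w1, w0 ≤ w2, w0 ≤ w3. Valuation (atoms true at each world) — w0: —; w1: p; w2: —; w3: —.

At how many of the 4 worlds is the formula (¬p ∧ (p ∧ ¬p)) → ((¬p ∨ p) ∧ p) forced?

4

w0: forces it.
w1: forces it.
w2: forces it.
w3: forces it.
Worlds forcing the formula: {w0, w1, w2, w3}.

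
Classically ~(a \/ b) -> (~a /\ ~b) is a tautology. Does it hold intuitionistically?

This is a constructively valid De Morgan direction (negated disjunction to conjunction of negations), which is intuitionistically derivable.
From ~(a \/ b): if a held then a \/ b would, contradiction — so ~a; similarly ~b.

Yes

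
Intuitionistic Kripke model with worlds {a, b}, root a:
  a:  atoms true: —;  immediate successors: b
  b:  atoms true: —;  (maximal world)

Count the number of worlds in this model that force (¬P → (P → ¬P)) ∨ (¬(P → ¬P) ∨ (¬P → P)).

2

a: forces it.
b: forces it.
Worlds forcing the formula: {a, b}.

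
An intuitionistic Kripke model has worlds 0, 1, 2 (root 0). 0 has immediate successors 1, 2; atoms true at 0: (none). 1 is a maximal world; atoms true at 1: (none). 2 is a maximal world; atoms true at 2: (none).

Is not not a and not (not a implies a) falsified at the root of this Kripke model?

0 does not force not not a and not (not a implies a) since 0 fails not not a.
So the root 0 does not force not not a and not (not a implies a); the model is a countermodel.

Yes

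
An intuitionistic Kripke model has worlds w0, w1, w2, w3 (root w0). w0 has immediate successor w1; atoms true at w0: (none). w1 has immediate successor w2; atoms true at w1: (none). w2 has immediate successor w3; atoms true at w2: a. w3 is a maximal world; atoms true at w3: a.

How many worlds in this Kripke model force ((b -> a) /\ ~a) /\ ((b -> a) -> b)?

0

w0: does not force it — w0 ||-/- ((b -> a) /\ ~a) /\ ((b -> a) -> b) since w0 fails (b -> a) /\ ~a.
w1: does not force it — w1 ||-/- ((b -> a) /\ ~a) /\ ((b -> a) -> b) since w1 fails (b -> a) /\ ~a.
w2: does not force it — w2 ||-/- ((b -> a) /\ ~a) /\ ((b -> a) -> b) since w2 fails (b -> a) /\ ~a.
w3: does not force it.
Worlds forcing the formula: { }.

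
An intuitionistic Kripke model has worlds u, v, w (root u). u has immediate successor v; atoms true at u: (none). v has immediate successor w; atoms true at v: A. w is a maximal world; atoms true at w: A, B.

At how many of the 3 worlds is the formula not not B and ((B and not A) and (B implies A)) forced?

0

u: does not force it — u does not force not not B and ((B and not A) and (B implies A)) since u fails (B and not A) and (B implies A).
v: does not force it — v does not force not not B and ((B and not A) and (B implies A)) since v fails (B and not A) and (B implies A).
w: does not force it.
Worlds forcing the formula: { }.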